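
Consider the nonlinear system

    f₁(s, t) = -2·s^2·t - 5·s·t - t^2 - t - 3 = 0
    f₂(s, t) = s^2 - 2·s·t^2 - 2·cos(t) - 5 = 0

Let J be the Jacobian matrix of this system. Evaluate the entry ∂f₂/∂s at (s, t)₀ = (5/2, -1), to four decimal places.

3.0000

∂f₂/∂s = 2·s - 2·t^2.
At (5/2, -1) this is 3.0000.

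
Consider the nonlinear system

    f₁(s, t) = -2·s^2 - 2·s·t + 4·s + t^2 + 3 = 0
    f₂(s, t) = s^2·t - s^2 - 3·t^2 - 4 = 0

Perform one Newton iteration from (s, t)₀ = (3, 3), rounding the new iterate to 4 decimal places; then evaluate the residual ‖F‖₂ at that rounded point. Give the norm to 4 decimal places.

7.2509

At (3, 3): F = (-12.0000, -13.0000).
Jacobian J = [[-4·s - 2·t + 4, -2·s + 2·t], [2·s·t - 2·s, s^2 - 6·t]].
At the point, J = [[-14.0000, 0.0000], [12.0000, -9.0000]] (det J = 126.0000).
Solving J·Δ = −F gives Δ = (-0.8571, -2.5873).
Then the next iterate is (s, t)₁ = (2.1429, 0.4127).
Re-evaluating at (2.1429, 0.4127): F = (0.789131, -7.207857), so ‖F‖₂ = 7.2509.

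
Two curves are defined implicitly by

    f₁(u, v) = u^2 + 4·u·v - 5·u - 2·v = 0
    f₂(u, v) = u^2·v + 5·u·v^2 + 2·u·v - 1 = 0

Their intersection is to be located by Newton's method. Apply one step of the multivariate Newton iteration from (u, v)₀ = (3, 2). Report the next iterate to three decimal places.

At (3, 2): F = (14.000, 89.000).
Jacobian J = [[2·u + 4·v - 5, 4·u - 2], [2·u·v + 5·v^2 + 2·v, u^2 + 10·u·v + 2·u]].
At the point, J = [[9.000, 10.000], [36.000, 75.000]] (det J = 315.000).
Solving J·Δ = −F gives Δ = (-0.508, -0.943).
Then the next iterate is (u, v)₁ = (2.492, 1.057).

(2.492, 1.057)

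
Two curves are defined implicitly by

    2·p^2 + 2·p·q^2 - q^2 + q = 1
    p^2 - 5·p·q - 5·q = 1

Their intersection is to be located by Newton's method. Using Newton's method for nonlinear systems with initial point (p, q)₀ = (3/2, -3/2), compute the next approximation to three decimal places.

(1.738, 0.300)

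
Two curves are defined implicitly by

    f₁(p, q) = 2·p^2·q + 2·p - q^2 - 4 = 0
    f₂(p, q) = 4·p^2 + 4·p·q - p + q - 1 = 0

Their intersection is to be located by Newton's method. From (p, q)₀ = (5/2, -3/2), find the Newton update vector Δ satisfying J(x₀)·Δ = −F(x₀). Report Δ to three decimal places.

At (5/2, -3/2): F = (-20.000, 5.000).
Jacobian J = [[4·p·q + 2, 2·p^2 - 2·q], [8·p + 4·q - 1, 4·p + 1]].
At the point, J = [[-13.000, 15.500], [13.000, 11.000]] (det J = -344.500).
Solving J·Δ = −F gives Δ = (-0.864, 0.566).

(-0.864, 0.566)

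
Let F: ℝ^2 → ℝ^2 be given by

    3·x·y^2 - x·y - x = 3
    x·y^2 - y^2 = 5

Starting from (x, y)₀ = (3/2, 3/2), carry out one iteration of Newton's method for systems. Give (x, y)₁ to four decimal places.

(4.0000, 0.3333)

At (3/2, 3/2): F = (3.3750, -3.8750).
Jacobian J = [[3·y^2 - y - 1, 6·x·y - x], [y^2, 2·x·y - 2·y]].
At the point, J = [[4.2500, 12.0000], [2.2500, 1.5000]] (det J = -20.6250).
Solving J·Δ = −F gives Δ = (2.5000, -1.1667).
Then the next iterate is (x, y)₁ = (4.0000, 0.3333).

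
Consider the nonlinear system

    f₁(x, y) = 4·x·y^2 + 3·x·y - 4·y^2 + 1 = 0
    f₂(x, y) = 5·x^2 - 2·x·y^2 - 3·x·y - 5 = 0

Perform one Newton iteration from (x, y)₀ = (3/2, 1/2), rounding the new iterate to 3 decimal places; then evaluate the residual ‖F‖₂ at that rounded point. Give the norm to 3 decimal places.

1.335

At (3/2, 1/2): F = (3.750, 3.250).
Jacobian J = [[4·y^2 + 3·y, 8·x·y + 3·x - 8·y], [10·x - 2·y^2 - 3·y, -4·x·y - 3·x]].
At the point, J = [[2.500, 6.500], [13.000, -7.500]] (det J = -103.250).
Solving J·Δ = −F gives Δ = (-0.477, -0.393).
Then the next iterate is (x, y)₁ = (1.023, 0.107).
Re-evaluating at (1.023, 0.107): F = (1.32944, -0.11916), so ‖F‖₂ = 1.335.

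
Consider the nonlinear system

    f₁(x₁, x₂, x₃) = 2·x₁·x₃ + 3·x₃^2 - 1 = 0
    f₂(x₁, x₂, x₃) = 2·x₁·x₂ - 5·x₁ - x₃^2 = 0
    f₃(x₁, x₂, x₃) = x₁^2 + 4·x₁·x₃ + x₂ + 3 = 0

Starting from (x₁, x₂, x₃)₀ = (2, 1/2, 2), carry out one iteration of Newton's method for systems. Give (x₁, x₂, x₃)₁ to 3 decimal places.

At (2, 1/2, 2): F = (19.000, -12.000, 23.500).
Jacobian J = [[2·x₃, 0, 2·x₁ + 6·x₃], [2·x₂ - 5, 2·x₁, -2·x₃], [2·x₁ + 4·x₃, 1, 4·x₁]].
At the point, J = [[4.000, 0.000, 16.000], [-4.000, 4.000, -4.000], [12.000, 1.000, 8.000]] (det J = -688.000).
Solving J·Δ = −F gives Δ = (-1.471, 0.709, -0.820).
Then the next iterate is (x₁, x₂, x₃)₁ = (0.529, 1.209, 1.180).

(0.529, 1.209, 1.180)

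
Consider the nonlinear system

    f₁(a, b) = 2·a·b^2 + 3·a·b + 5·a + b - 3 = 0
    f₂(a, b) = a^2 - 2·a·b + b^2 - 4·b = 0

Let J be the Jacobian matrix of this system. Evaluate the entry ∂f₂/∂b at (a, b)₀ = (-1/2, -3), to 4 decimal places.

-9.0000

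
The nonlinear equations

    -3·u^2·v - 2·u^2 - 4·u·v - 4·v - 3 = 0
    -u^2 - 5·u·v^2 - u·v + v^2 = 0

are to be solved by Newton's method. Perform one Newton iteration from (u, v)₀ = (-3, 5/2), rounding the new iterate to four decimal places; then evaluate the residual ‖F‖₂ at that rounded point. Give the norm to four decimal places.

At (-3, 5/2): F = (-68.5000, 98.5000).
Jacobian J = [[-6·u·v - 4·u - 4·v, -3·u^2 - 4·u - 4], [-2·u - 5·v^2 - v, -10·u·v - u + 2·v]].
At the point, J = [[47.0000, -19.0000], [-27.7500, 83.0000]] (det J = 3373.7500).
Solving J·Δ = −F gives Δ = (1.1305, -0.8088).
Then the next iterate is (u, v)₁ = (-1.8695, 1.6912).
Re-evaluating at (-1.8695, 1.6912): F = (-21.840452, 29.262147), so ‖F‖₂ = 36.5141.

36.5141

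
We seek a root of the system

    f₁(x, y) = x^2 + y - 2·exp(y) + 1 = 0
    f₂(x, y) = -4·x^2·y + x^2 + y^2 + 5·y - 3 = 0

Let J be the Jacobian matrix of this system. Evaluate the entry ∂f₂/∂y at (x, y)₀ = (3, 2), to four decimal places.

∂f₂/∂y = -4·x^2 + 2·y + 5.
At (3, 2) this is -27.0000.

-27.0000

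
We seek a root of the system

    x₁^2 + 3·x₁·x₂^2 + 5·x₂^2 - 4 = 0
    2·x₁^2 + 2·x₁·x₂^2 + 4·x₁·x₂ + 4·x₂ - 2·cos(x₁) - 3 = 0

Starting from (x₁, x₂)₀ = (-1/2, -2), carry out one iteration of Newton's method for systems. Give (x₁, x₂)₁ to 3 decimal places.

At (-1/2, -2): F = (10.250, -12.25517).
Jacobian J = [[2·x₁ + 3·x₂^2, 6·x₁·x₂ + 10·x₂], [4·x₁ + 2·x₂^2 + 4·x₂ + 2·sin(x₁), 4·x₁·x₂ + 4·x₁ + 4]].
At the point, J = [[11.000, -14.000], [-2.95885, 6.000]] (det J = 24.57608).
Solving J·Δ = −F gives Δ = (4.479, 4.251).
Then the next iterate is (x₁, x₂)₁ = (3.979, 2.251).

(3.979, 2.251)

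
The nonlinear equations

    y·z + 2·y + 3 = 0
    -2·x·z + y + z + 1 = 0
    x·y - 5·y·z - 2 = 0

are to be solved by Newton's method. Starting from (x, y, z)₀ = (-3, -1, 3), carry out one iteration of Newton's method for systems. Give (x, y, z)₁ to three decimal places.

At (-3, -1, 3): F = (-2.000, 21.000, 16.000).
Jacobian J = [[0, z + 2, y], [-2·z, 1, -2·x + 1], [y, x - 5·z, -5·y]].
At the point, J = [[0.000, 5.000, -1.000], [-6.000, 1.000, 7.000], [-1.000, -18.000, 5.000]] (det J = 6.000).
Solving J·Δ = −F gives Δ = (-27.833, -4.833, -26.167).
Then the next iterate is (x, y, z)₁ = (-30.833, -5.833, -23.167).

(-30.833, -5.833, -23.167)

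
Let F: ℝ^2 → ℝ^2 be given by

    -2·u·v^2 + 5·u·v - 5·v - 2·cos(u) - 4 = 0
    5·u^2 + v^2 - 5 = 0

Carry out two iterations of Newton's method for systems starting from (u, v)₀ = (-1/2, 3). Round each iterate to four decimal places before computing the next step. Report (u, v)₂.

(-2.0994, -0.3637)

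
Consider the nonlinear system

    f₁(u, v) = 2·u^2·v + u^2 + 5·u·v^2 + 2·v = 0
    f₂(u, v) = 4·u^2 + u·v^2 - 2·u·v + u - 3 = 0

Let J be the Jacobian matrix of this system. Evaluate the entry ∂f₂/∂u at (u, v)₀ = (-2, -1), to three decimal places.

-12.000

∂f₂/∂u = 8·u + v^2 - 2·v + 1.
At (-2, -1) this is -12.000.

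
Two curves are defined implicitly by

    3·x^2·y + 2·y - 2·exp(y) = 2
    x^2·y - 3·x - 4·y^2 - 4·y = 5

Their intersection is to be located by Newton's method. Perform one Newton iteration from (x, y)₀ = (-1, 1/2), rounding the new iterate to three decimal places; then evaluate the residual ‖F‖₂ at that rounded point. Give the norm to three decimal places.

At (-1, 1/2): F = (-2.79744, -4.500).
Jacobian J = [[6·x·y, 3·x^2 - 2·exp(y) + 2], [2·x·y - 3, x^2 - 8·y - 4]].
At the point, J = [[-3.000, 1.70256], [-4.000, -7.000]] (det J = 27.81023).
Solving J·Δ = −F gives Δ = (-0.980, -0.083).
Then the next iterate is (x, y)₁ = (-1.980, 0.417).
Re-evaluating at (-1.980, 0.417): F = (0.70362, 0.21125), so ‖F‖₂ = 0.735.

0.735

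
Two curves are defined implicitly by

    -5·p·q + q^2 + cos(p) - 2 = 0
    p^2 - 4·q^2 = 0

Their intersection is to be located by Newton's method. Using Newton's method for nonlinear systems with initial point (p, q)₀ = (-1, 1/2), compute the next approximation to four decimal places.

At (-1, 1/2): F = (1.290302, 0.0000).
Jacobian J = [[-5·q - sin(p), -5·p + 2·q], [2·p, -8·q]].
At the point, J = [[-1.658529, 6.0000], [-2.0000, -4.0000]] (det J = 18.634116).
Solving J·Δ = −F gives Δ = (0.2770, -0.1385).
Then the next iterate is (p, q)₁ = (-0.7230, 0.3615).

(-0.7230, 0.3615)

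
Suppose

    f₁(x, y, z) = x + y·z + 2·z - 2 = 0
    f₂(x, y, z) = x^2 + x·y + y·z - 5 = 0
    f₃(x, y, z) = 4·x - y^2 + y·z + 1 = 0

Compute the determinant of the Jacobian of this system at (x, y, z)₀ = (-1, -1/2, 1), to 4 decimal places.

-9.7500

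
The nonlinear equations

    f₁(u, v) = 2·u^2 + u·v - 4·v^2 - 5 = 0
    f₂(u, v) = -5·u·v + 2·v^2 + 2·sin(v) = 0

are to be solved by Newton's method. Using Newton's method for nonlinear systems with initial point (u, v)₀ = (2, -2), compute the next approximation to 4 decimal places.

(1.4842, -0.8836)

At (2, -2): F = (-17.0000, 26.181405).
Jacobian J = [[4·u + v, u - 8·v], [-5·v, -5·u + 4·v + 2·cos(v)]].
At the point, J = [[6.0000, 18.0000], [10.0000, -18.832294]] (det J = -292.993762).
Solving J·Δ = −F gives Δ = (-0.5158, 1.1164).
Then the next iterate is (u, v)₁ = (1.4842, -0.8836).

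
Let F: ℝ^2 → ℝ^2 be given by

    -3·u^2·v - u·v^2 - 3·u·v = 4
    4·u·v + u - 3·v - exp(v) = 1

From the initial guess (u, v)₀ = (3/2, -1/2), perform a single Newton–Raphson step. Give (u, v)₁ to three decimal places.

At (3/2, -1/2): F = (1.250, -1.60653).
Jacobian J = [[-6·u·v - v^2 - 3·v, -3·u^2 - 2·u·v - 3·u], [4·v + 1, 4·u - exp(v) - 3]].
At the point, J = [[5.750, -9.750], [-1.000, 2.39347]] (det J = 4.01245).
Solving J·Δ = −F gives Δ = (3.158, 1.991).
Then the next iterate is (u, v)₁ = (4.658, 1.491).

(4.658, 1.491)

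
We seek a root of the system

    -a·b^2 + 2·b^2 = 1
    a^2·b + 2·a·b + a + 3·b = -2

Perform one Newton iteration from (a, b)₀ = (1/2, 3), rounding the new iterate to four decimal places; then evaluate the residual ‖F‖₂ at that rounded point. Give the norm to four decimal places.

At (1/2, 3): F = (12.5000, 15.2500).
Jacobian J = [[-b^2, -2·a·b + 4·b], [2·a·b + 2·b + 1, a^2 + 2·a + 3]].
At the point, J = [[-9.0000, 9.0000], [10.0000, 4.2500]] (det J = -128.2500).
Solving J·Δ = −F gives Δ = (-0.6559, -2.0448).
Then the next iterate is (a, b)₁ = (-0.1559, 0.9552).
Re-evaluating at (-0.1559, 0.9552): F = (0.967058, 4.435085), so ‖F‖₂ = 4.5393.

4.5393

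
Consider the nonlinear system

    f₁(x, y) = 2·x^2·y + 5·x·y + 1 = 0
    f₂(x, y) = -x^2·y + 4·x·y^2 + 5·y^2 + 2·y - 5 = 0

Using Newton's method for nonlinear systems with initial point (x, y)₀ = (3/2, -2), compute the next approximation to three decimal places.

At (3/2, -2): F = (-23.000, 39.500).
Jacobian J = [[4·x·y + 5·y, 2·x^2 + 5·x], [-2·x·y + 4·y^2, -x^2 + 8·x·y + 10·y + 2]].
At the point, J = [[-22.000, 12.000], [22.000, -44.250]] (det J = 709.500).
Solving J·Δ = −F gives Δ = (-0.766, 0.512).
Then the next iterate is (x, y)₁ = (0.734, -1.488).

(0.734, -1.488)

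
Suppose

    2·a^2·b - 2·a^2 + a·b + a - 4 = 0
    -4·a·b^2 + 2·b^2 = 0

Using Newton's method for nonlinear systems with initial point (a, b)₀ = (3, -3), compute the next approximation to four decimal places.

(1.6497, -2.3102)

At (3, -3): F = (-82.0000, -90.0000).
Jacobian J = [[4·a·b - 4·a + b + 1, 2·a^2 + a], [-4·b^2, -8·a·b + 4·b]].
At the point, J = [[-50.0000, 21.0000], [-36.0000, 60.0000]] (det J = -2244.0000).
Solving J·Δ = −F gives Δ = (-1.3503, 0.6898).
Then the next iterate is (a, b)₁ = (1.6497, -2.3102).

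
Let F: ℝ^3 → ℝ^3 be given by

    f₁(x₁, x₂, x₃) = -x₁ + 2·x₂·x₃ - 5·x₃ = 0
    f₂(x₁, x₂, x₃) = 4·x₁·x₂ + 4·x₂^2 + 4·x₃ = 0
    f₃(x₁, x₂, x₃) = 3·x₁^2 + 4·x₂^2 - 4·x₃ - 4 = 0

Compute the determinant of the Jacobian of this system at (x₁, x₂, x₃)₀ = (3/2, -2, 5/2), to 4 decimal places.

J = [[-1, 2·x₃, 2·x₂ - 5], [4·x₂, 4·x₁ + 8·x₂, 4], [6·x₁, 8·x₂, -4]].
At the point, J = [[-1.0000, 5.0000, -9.0000], [-8.0000, -10.0000, 4.0000], [9.0000, -16.0000, -4.0000]].
det J = -2046.0000.

-2046.0000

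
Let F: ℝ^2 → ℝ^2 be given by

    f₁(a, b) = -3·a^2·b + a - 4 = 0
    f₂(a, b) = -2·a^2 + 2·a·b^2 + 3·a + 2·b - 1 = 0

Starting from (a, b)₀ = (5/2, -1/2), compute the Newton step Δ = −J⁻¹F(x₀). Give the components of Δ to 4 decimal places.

(-0.8919, 0.0157)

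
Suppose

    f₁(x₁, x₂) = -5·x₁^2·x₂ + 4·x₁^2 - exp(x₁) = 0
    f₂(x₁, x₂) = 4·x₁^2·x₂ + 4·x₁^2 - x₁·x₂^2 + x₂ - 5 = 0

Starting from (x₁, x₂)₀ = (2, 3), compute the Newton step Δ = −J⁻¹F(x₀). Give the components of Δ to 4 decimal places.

At (2, 3): F = (-51.389056, 44.0000).
Jacobian J = [[-10·x₁·x₂ + 8·x₁ - exp(x₁), -5·x₁^2], [8·x₁·x₂ + 8·x₁ - x₂^2, 4·x₁^2 - 2·x₁·x₂ + 1]].
At the point, J = [[-51.389056, -20.0000], [55.0000, 5.0000]] (det J = 843.054720).
Solving J·Δ = −F gives Δ = (-0.7390, -0.6705).

(-0.7390, -0.6705)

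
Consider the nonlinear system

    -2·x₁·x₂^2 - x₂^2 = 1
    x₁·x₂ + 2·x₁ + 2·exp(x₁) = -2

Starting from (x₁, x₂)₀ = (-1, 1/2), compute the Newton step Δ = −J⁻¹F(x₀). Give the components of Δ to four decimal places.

At (-1, 1/2): F = (-0.7500, 0.235759).
Jacobian J = [[-2·x₂^2, -4·x₁·x₂ - 2·x₂], [x₂ + 2·exp(x₁) + 2, x₁]].
At the point, J = [[-0.5000, 1.0000], [3.235759, -1.0000]] (det J = -2.735759).
Solving J·Δ = −F gives Δ = (0.1880, 0.8440).

(0.1880, 0.8440)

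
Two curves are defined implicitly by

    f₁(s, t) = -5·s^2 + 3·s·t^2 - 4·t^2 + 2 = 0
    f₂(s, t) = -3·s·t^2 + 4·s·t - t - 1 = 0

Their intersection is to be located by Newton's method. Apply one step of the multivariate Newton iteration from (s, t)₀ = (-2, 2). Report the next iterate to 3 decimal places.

At (-2, 2): F = (-58.000, 5.000).
Jacobian J = [[-10·s + 3·t^2, 6·s·t - 8·t], [-3·t^2 + 4·t, -6·s·t + 4·s - 1]].
At the point, J = [[32.000, -40.000], [-4.000, 15.000]] (det J = 320.000).
Solving J·Δ = −F gives Δ = (2.094, 0.225).
Then the next iterate is (s, t)₁ = (0.094, 2.225).

(0.094, 2.225)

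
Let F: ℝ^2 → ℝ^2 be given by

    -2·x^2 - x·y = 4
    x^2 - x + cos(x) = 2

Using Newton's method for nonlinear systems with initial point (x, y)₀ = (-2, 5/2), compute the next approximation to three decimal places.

(-1.124, 3.591)

At (-2, 5/2): F = (-7.000, 3.58385).
Jacobian J = [[-4·x - y, -x], [2·x - sin(x) - 1, 0]].
At the point, J = [[5.500, 2.000], [-4.09070, 0.000]] (det J = 8.18141).
Solving J·Δ = −F gives Δ = (0.876, 1.091).
Then the next iterate is (x, y)₁ = (-1.124, 3.591).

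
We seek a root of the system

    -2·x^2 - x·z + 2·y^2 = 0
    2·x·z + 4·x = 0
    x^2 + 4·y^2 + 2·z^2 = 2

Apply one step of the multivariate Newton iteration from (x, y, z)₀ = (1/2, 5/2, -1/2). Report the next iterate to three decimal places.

(0.393, 1.200, -1.679)

At (1/2, 5/2, -1/2): F = (12.250, 1.500, 23.750).
Jacobian J = [[-4·x - z, 4·y, -x], [2·z + 4, 0, 2·x], [2·x, 8·y, 4·z]].
At the point, J = [[-1.500, 10.000, -0.500], [3.000, 0.000, 1.000], [1.000, 20.000, -2.000]] (det J = 70.000).
Solving J·Δ = −F gives Δ = (-0.107, -1.300, -1.179).
Then the next iterate is (x, y, z)₁ = (0.393, 1.200, -1.679).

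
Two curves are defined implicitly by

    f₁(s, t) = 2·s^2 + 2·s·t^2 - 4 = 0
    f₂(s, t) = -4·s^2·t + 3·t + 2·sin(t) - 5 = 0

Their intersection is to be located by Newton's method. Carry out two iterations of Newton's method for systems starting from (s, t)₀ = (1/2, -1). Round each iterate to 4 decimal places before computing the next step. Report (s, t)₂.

At (1/2, -1): F = (-2.5000, -8.682942).
Jacobian J = [[4·s + 2·t^2, 4·s·t], [-8·s·t, -4·s^2 + 2·cos(t) + 3]].
At the point, J = [[4.0000, -2.0000], [4.0000, 3.080605]] (det J = 20.322418).
Solving J·Δ = −F gives Δ = (1.2335, 1.2170).
Then the next iterate is (s, t)₁ = (1.7335, 0.2170).
Round to (1.7335, 0.2170) and repeat: F = (2.173302, -6.526757), J = [[7.028178, 1.504678], [-3.009356, -7.066994]].
Δ = (-0.1227, -0.8713), so (s, t)₂ = (1.6108, -0.6543).

(1.6108, -0.6543)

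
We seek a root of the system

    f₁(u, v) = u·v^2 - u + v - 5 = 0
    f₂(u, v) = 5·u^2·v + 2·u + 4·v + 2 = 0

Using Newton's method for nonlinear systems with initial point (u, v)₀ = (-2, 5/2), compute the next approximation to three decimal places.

At (-2, 5/2): F = (-13.000, 58.000).
Jacobian J = [[v^2 - 1, 2·u·v + 1], [10·u·v + 2, 5·u^2 + 4]].
At the point, J = [[5.250, -9.000], [-48.000, 24.000]] (det J = -306.000).
Solving J·Δ = −F gives Δ = (0.686, -1.044).
Then the next iterate is (u, v)₁ = (-1.314, 1.456).

(-1.314, 1.456)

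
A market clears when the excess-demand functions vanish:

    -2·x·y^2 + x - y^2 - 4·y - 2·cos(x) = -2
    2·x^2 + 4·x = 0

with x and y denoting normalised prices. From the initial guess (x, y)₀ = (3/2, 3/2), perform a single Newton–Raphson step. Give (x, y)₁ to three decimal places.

At (3/2, 3/2): F = (-11.64147, 10.500).
Jacobian J = [[-2·y^2 + 2·sin(x) + 1, -4·x·y - 2·y - 4], [4·x + 4, 0]].
At the point, J = [[-1.50501, -16.000], [10.000, 0.000]] (det J = 160.000).
Solving J·Δ = −F gives Δ = (-1.050, -0.629).
Then the next iterate is (x, y)₁ = (0.450, 0.871).

(0.450, 0.871)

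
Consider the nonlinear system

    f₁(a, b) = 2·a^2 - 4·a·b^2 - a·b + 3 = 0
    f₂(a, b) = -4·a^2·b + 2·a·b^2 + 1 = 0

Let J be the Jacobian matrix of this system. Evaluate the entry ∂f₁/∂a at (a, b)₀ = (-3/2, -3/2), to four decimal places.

∂f₁/∂a = 4·a - 4·b^2 - b.
At (-3/2, -3/2) this is -13.5000.

-13.5000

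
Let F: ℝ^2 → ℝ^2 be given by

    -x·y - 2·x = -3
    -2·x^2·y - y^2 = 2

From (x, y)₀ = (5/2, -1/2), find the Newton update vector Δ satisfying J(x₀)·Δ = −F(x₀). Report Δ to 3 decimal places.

At (5/2, -1/2): F = (-0.750, 4.000).
Jacobian J = [[-y - 2, -x], [-4·x·y, -2·x^2 - 2·y]].
At the point, J = [[-1.500, -2.500], [5.000, -11.500]] (det J = 29.750).
Solving J·Δ = −F gives Δ = (-0.626, 0.076).

(-0.626, 0.076)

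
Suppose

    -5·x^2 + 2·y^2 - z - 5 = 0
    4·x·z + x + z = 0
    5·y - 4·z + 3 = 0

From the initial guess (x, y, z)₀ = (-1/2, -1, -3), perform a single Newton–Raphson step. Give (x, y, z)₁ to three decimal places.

(-0.427, -1.645, -1.306)

At (-1/2, -1, -3): F = (-1.250, 2.500, 10.000).
Jacobian J = [[-10·x, 4·y, -1], [4·z + 1, 0, 4·x + 1], [0, 5, -4]].
At the point, J = [[5.000, -4.000, -1.000], [-11.000, 0.000, -1.000], [0.000, 5.000, -4.000]] (det J = 256.000).
Solving J·Δ = −F gives Δ = (0.073, -0.645, 1.694).
Then the next iterate is (x, y, z)₁ = (-0.427, -1.645, -1.306).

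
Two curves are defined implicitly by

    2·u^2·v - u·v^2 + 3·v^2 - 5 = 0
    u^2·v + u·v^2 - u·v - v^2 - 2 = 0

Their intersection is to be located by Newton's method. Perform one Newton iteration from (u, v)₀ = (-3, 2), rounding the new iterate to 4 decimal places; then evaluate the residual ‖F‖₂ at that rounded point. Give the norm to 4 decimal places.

14.9067

At (-3, 2): F = (55.0000, 6.0000).
Jacobian J = [[4·u·v - v^2, 2·u^2 - 2·u·v + 6·v], [2·u·v + v^2 - v, u^2 + 2·u·v - u - 2·v]].
At the point, J = [[-28.0000, 42.0000], [-10.0000, -4.0000]] (det J = 532.0000).
Solving J·Δ = −F gives Δ = (0.8872, -0.7180).
Then the next iterate is (u, v)₁ = (-2.1128, 1.2820).
Re-evaluating at (-2.1128, 1.2820): F = (14.848510, 1.315398), so ‖F‖₂ = 14.9067.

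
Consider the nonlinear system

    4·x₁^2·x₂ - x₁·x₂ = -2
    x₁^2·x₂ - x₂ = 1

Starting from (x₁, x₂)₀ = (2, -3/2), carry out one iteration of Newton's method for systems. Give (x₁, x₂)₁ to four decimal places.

At (2, -3/2): F = (-19.0000, -5.5000).
Jacobian J = [[8·x₁·x₂ - x₂, 4·x₁^2 - x₁], [2·x₁·x₂, x₁^2 - 1]].
At the point, J = [[-22.5000, 14.0000], [-6.0000, 3.0000]] (det J = 16.5000).
Solving J·Δ = −F gives Δ = (-1.2121, -0.5909).
Then the next iterate is (x₁, x₂)₁ = (0.7879, -2.0909).

(0.7879, -2.0909)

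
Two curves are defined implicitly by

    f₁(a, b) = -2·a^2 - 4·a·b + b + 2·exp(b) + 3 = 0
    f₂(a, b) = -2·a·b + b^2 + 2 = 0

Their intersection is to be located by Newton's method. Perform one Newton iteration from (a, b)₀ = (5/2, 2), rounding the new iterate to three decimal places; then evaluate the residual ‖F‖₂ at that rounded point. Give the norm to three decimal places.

1.769

At (5/2, 2): F = (-12.72189, -4.000).
Jacobian J = [[-4·a - 4·b, -4·a + 2·exp(b) + 1], [-2·b, -2·a + 2·b]].
At the point, J = [[-18.000, 5.77811], [-4.000, -1.000]] (det J = 41.11245).
Solving J·Δ = −F gives Δ = (-0.872, -0.514).
Then the next iterate is (a, b)₁ = (1.628, 1.486).
Re-evaluating at (1.628, 1.486): F = (-1.65283, -0.63022), so ‖F‖₂ = 1.769.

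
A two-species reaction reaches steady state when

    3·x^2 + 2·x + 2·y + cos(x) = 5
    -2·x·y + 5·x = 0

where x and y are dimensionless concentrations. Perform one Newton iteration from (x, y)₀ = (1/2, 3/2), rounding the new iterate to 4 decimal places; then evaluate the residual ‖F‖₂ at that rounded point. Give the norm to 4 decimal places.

At (1/2, 3/2): F = (0.627583, 1.0000).
Jacobian J = [[6·x - sin(x) + 2, 2], [-2·y + 5, -2·x]].
At the point, J = [[4.520574, 2.0000], [2.0000, -1.0000]] (det J = -8.520574).
Solving J·Δ = −F gives Δ = (-0.3084, 0.3832).
Then the next iterate is (x, y)₁ = (0.1916, 1.8832).
Re-evaluating at (0.1916, 1.8832): F = (0.241432, 0.236358), so ‖F‖₂ = 0.3379.

0.3379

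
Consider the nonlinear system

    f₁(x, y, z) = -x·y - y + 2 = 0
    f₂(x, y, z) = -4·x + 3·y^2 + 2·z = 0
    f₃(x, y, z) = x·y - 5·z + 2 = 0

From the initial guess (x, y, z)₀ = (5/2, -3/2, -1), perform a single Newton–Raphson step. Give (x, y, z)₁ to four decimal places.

(-0.0560, -0.5240, 0.9048)

At (5/2, -3/2, -1): F = (7.2500, -5.2500, 3.2500).
Jacobian J = [[-y, -x - 1, 0], [-4, 6·y, 2], [y, x, -5]].
At the point, J = [[1.5000, -3.5000, 0.0000], [-4.0000, -9.0000, 2.0000], [-1.5000, 2.5000, -5.0000]] (det J = 140.5000).
Solving J·Δ = −F gives Δ = (-2.5560, 0.9760, 1.9048).
Then the next iterate is (x, y, z)₁ = (-0.0560, -0.5240, 0.9048).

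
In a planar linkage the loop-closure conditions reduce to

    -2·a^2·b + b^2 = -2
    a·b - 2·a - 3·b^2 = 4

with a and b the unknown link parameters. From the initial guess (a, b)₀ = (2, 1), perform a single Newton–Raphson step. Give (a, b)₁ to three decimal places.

(3.308, -1.577)

At (2, 1): F = (-5.000, -9.000).
Jacobian J = [[-4·a·b, -2·a^2 + 2·b], [b - 2, a - 6·b]].
At the point, J = [[-8.000, -6.000], [-1.000, -4.000]] (det J = 26.000).
Solving J·Δ = −F gives Δ = (1.308, -2.577).
Then the next iterate is (a, b)₁ = (3.308, -1.577).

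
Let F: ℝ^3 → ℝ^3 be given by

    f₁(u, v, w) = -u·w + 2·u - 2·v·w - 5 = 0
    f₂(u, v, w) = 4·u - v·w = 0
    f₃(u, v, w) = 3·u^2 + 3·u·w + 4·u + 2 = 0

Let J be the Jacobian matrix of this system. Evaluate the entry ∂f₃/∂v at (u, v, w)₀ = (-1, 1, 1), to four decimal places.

0.0000

∂f₃/∂v = 0.
At (-1, 1, 1) this is 0.0000.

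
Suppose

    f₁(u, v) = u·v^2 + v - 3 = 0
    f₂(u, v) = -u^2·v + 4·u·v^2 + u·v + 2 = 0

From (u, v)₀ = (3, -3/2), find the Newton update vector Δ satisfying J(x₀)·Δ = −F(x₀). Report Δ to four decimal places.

At (3, -3/2): F = (2.2500, 38.0000).
Jacobian J = [[v^2, 2·u·v + 1], [-2·u·v + 4·v^2 + v, -u^2 + 8·u·v + u]].
At the point, J = [[2.2500, -8.0000], [16.5000, -42.0000]] (det J = 37.5000).
Solving J·Δ = −F gives Δ = (-5.5867, -1.2900).

(-5.5867, -1.2900)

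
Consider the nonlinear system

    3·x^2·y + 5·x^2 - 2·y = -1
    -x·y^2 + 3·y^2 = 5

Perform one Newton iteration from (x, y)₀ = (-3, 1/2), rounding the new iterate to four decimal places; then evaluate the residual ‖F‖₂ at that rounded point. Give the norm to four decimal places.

8.4934

At (-3, 1/2): F = (58.5000, -3.5000).
Jacobian J = [[6·x·y + 10·x, 3·x^2 - 2], [-y^2, -2·x·y + 6·y]].
At the point, J = [[-39.0000, 25.0000], [-0.2500, 6.0000]] (det J = -227.7500).
Solving J·Δ = −F gives Δ = (1.9254, 0.6636).
Then the next iterate is (x, y)₁ = (-1.0746, 1.1636).
Re-evaluating at (-1.0746, 1.1636): F = (8.477680, 0.516866), so ‖F‖₂ = 8.4934.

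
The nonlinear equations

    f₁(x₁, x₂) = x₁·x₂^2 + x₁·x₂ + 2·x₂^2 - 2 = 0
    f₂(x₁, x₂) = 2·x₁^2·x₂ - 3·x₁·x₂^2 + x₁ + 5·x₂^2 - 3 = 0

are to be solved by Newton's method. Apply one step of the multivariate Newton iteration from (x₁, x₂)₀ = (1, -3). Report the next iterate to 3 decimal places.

(0.929, -1.731)

At (1, -3): F = (22.000, 10.000).
Jacobian J = [[x₂^2 + x₂, 2·x₁·x₂ + x₁ + 4·x₂], [4·x₁·x₂ - 3·x₂^2 + 1, 2·x₁^2 - 6·x₁·x₂ + 10·x₂]].
At the point, J = [[6.000, -17.000], [-38.000, -10.000]] (det J = -706.000).
Solving J·Δ = −F gives Δ = (-0.071, 1.269).
Then the next iterate is (x₁, x₂)₁ = (0.929, -1.731).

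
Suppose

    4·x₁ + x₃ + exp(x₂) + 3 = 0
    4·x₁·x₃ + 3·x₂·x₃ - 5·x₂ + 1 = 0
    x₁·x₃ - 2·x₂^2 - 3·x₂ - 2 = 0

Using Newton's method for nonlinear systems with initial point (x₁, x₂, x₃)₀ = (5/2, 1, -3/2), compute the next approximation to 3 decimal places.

(-0.306, -0.017, -1.730)

At (5/2, 1, -3/2): F = (14.21828, -23.500, -10.750).
Jacobian J = [[4, exp(x₂), 1], [4·x₃, 3·x₃ - 5, 4·x₁ + 3·x₂], [x₃, -4·x₂ - 3, x₁]].
At the point, J = [[4.000, 2.71828, 1.000], [-6.000, -9.500, 13.000], [-1.500, -7.000, 2.500]] (det J = 284.51773).
Solving J·Δ = −F gives Δ = (-2.806, -1.017, -0.230).
Then the next iterate is (x₁, x₂, x₃)₁ = (-0.306, -0.017, -1.730).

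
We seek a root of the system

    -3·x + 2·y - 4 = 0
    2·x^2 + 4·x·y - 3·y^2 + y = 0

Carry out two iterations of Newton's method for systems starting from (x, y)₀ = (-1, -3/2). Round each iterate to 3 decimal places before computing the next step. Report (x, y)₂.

At (-1, -3/2): F = (-4.000, -0.250).
Jacobian J = [[-3, 2], [4·x + 4·y, 4·x - 6·y + 1]].
At the point, J = [[-3.000, 2.000], [-10.000, 6.000]] (det J = 2.000).
Solving J·Δ = −F gives Δ = (11.750, 19.625).
Then the next iterate is (x, y)₁ = (10.750, 18.125).
Round to (10.750, 18.125) and repeat: F = (0.000, 43.07812), J = [[-3.000, 2.000], [115.500, -64.750]].
Δ = (-2.344, -3.517), so (x, y)₂ = (8.406, 14.608).

(8.406, 14.608)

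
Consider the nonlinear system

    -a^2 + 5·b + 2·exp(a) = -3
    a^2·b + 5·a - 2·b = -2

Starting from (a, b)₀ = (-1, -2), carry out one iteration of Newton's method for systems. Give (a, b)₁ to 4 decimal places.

At (-1, -2): F = (-7.264241, -1.0000).
Jacobian J = [[-2·a + 2·exp(a), 5], [2·a·b + 5, a^2 - 2]].
At the point, J = [[2.735759, 5.0000], [9.0000, -1.0000]] (det J = -47.735759).
Solving J·Δ = −F gives Δ = (0.2569, 1.3123).
Then the next iterate is (a, b)₁ = (-0.7431, -0.6877).

(-0.7431, -0.6877)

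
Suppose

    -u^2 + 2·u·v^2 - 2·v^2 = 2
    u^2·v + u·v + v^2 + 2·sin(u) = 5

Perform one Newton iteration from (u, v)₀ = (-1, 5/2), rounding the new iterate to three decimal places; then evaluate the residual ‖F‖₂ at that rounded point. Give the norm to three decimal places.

45.872

At (-1, 5/2): F = (-28.000, -0.43294).
Jacobian J = [[-2·u + 2·v^2, 4·u·v - 4·v], [2·u·v + v + 2·cos(u), u^2 + u + 2·v]].
At the point, J = [[14.500, -20.000], [-1.41940, 5.000]] (det J = 44.11209).
Solving J·Δ = −F gives Δ = (3.370, 1.043).
Then the next iterate is (u, v)₁ = (2.370, 3.543).
Re-evaluating at (2.370, 3.543): F = (26.77791, 37.24499), so ‖F‖₂ = 45.872.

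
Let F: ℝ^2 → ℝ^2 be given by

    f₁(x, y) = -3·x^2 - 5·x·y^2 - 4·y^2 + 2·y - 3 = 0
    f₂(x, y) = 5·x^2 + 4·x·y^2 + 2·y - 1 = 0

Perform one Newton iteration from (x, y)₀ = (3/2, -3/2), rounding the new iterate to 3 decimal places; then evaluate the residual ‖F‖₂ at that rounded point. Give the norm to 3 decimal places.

At (3/2, -3/2): F = (-38.625, 20.750).
Jacobian J = [[-6·x - 5·y^2, -10·x·y - 8·y + 2], [10·x + 4·y^2, 8·x·y + 2]].
At the point, J = [[-20.250, 36.500], [24.000, -16.000]] (det J = -552.000).
Solving J·Δ = −F gives Δ = (-0.252, 0.918).
Then the next iterate is (x, y)₁ = (1.248, -0.582).
Re-evaluating at (1.248, -0.582): F = (-12.30505, 7.31443), so ‖F‖₂ = 14.315.

14.315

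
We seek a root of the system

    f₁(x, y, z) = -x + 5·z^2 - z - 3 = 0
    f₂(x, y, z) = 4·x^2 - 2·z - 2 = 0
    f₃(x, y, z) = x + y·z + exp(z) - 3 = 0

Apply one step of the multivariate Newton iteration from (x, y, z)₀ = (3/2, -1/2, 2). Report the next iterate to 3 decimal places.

At (3/2, -1/2, 2): F = (13.500, 3.000, 4.88906).
Jacobian J = [[-1, 0, 10·z - 1], [8·x, 0, -2], [1, z, y + exp(z)]].
At the point, J = [[-1.000, 0.000, 19.000], [12.000, 0.000, -2.000], [1.000, 2.000, 6.88906]] (det J = 452.000).
Solving J·Δ = −F gives Δ = (-0.372, 0.256, -0.730).
Then the next iterate is (x, y, z)₁ = (1.128, -0.244, 1.270).

(1.128, -0.244, 1.270)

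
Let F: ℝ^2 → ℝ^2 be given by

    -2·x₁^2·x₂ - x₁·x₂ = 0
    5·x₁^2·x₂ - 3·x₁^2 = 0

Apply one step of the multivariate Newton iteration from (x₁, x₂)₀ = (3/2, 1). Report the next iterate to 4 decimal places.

(0.5526, 1.1053)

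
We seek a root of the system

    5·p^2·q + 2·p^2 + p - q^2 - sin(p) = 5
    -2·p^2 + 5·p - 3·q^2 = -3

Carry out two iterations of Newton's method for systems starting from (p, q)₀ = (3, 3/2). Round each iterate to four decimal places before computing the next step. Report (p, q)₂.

(0.9337, 1.5585)

At (3, 3/2): F = (81.108880, -6.7500).
Jacobian J = [[10·p·q + 4·p - cos(p) + 1, 5·p^2 - 2·q], [-4·p + 5, -6·q]].
At the point, J = [[58.989992, 42.0000], [-7.0000, -9.0000]] (det J = -236.909932).
Solving J·Δ = −F gives Δ = (-1.8846, 0.7158).
Then the next iterate is (p, q)₁ = (1.1154, 2.2158).
Round to (1.1154, 2.2158) and repeat: F = (6.579352, -8.640543), J = [[29.736815, 1.788986], [0.5384, -13.2948]].
Δ = (-0.1817, -0.6573), so (p, q)₂ = (0.9337, 1.5585).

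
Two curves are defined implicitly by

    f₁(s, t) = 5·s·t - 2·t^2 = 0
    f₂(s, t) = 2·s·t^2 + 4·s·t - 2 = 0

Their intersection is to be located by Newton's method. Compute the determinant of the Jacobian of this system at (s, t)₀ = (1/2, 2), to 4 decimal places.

148.0000

J = [[5·t, 5·s - 4·t], [2·t^2 + 4·t, 4·s·t + 4·s]].
At the point, J = [[10.0000, -5.5000], [16.0000, 6.0000]].
det J = 148.0000.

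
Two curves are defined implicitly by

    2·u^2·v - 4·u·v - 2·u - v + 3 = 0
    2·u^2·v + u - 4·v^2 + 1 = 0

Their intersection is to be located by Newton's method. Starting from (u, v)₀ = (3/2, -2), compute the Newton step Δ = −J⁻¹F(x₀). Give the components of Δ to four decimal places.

(0.3073, 1.2625)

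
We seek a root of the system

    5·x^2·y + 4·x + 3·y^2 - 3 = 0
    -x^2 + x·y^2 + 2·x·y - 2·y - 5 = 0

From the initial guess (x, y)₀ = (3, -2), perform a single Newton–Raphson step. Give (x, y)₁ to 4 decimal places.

(1.6347, -2.2260)

At (3, -2): F = (-69.0000, -10.0000).
Jacobian J = [[10·x·y + 4, 5·x^2 + 6·y], [-2·x + y^2 + 2·y, 2·x·y + 2·x - 2]].
At the point, J = [[-56.0000, 33.0000], [-6.0000, -8.0000]] (det J = 646.0000).
Solving J·Δ = −F gives Δ = (-1.3653, -0.2260).
Then the next iterate is (x, y)₁ = (1.6347, -2.2260).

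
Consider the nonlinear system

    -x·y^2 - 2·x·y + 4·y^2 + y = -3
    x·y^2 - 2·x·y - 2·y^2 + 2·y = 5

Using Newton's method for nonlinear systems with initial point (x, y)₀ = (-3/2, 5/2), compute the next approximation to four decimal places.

(-0.1235, 1.4877)

At (-3/2, 5/2): F = (47.3750, -14.3750).
Jacobian J = [[-y^2 - 2·y, -2·x·y - 2·x + 8·y + 1], [y^2 - 2·y, 2·x·y - 2·x - 4·y + 2]].
At the point, J = [[-11.2500, 31.5000], [1.2500, -12.5000]] (det J = 101.2500).
Solving J·Δ = −F gives Δ = (1.3765, -1.0123).
Then the next iterate is (x, y)₁ = (-0.1235, 1.4877).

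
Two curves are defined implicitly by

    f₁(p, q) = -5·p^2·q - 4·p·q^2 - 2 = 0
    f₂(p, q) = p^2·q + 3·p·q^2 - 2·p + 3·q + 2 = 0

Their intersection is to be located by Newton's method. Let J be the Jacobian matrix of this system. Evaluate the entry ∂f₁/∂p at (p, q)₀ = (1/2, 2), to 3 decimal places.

-26.000

∂f₁/∂p = -10·p·q - 4·q^2.
At (1/2, 2) this is -26.000.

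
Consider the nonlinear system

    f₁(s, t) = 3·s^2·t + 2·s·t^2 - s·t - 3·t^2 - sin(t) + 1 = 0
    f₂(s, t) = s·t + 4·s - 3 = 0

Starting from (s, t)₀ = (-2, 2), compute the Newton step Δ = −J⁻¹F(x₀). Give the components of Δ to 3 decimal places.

(1.736, -2.293)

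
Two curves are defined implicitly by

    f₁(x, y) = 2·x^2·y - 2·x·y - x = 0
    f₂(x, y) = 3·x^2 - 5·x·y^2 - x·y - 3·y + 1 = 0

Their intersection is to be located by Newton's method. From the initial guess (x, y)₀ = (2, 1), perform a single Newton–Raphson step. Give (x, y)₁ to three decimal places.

(1.718, 0.852)

At (2, 1): F = (2.000, -2.000).
Jacobian J = [[4·x·y - 2·y - 1, 2·x^2 - 2·x], [6·x - 5·y^2 - y, -10·x·y - x - 3]].
At the point, J = [[5.000, 4.000], [6.000, -25.000]] (det J = -149.000).
Solving J·Δ = −F gives Δ = (-0.282, -0.148).
Then the next iterate is (x, y)₁ = (1.718, 0.852).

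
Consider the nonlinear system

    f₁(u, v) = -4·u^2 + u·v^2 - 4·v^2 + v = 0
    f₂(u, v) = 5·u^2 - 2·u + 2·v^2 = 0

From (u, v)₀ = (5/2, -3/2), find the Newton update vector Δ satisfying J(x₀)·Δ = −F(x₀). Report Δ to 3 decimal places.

At (5/2, -3/2): F = (-29.875, 30.750).
Jacobian J = [[-8·u + v^2, 2·u·v - 8·v + 1], [10·u - 2, 4·v]].
At the point, J = [[-17.750, 5.500], [23.000, -6.000]] (det J = -20.000).
Solving J·Δ = −F gives Δ = (0.506, 7.066).

(0.506, 7.066)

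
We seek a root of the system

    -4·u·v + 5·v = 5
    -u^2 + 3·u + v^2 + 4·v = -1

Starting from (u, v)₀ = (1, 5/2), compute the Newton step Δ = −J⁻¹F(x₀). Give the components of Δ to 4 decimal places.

(-0.4588, -2.0879)

At (1, 5/2): F = (-2.5000, 19.2500).
Jacobian J = [[-4·v, -4·u + 5], [-2·u + 3, 2·v + 4]].
At the point, J = [[-10.0000, 1.0000], [1.0000, 9.0000]] (det J = -91.0000).
Solving J·Δ = −F gives Δ = (-0.4588, -2.0879).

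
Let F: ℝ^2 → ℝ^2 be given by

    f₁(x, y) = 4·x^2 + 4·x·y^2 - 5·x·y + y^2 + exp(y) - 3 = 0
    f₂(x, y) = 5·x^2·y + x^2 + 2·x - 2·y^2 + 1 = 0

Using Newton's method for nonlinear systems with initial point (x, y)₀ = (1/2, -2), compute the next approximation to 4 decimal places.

(0.3785, -1.2000)

At (1/2, -2): F = (15.135335, -8.2500).
Jacobian J = [[8·x + 4·y^2 - 5·y, 8·x·y - 5·x + 2·y + exp(y)], [10·x·y + 2·x + 2, 5·x^2 - 4·y]].
At the point, J = [[30.0000, -14.364665], [-7.0000, 9.2500]] (det J = 176.947347).
Solving J·Δ = −F gives Δ = (-0.1215, 0.8000).
Then the next iterate is (x, y)₁ = (0.3785, -1.2000).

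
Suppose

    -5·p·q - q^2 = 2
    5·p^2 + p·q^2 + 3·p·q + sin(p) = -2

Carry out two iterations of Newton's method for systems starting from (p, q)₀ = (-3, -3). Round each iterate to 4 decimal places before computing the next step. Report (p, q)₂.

(-0.3248, -0.8346)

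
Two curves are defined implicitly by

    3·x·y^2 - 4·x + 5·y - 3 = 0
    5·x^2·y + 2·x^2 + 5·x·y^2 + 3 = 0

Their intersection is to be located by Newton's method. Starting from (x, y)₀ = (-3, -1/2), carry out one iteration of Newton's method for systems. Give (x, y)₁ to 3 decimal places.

At (-3, -1/2): F = (4.250, -5.250).
Jacobian J = [[3·y^2 - 4, 6·x·y + 5], [10·x·y + 4·x + 5·y^2, 5·x^2 + 10·x·y]].
At the point, J = [[-3.250, 14.000], [4.250, 60.000]] (det J = -254.500).
Solving J·Δ = −F gives Δ = (1.291, -0.004).
Then the next iterate is (x, y)₁ = (-1.709, -0.504).

(-1.709, -0.504)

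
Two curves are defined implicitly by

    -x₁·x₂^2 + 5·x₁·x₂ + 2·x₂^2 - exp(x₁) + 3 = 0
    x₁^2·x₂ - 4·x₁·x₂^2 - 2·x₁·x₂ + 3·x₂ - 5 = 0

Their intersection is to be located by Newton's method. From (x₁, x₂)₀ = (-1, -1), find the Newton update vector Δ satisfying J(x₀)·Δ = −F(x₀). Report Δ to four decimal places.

At (-1, -1): F = (10.632121, -7.0000).
Jacobian J = [[-x₂^2 + 5·x₂ - exp(x₁), -2·x₁·x₂ + 5·x₁ + 4·x₂], [2·x₁·x₂ - 4·x₂^2 - 2·x₂, x₁^2 - 8·x₁·x₂ - 2·x₁ + 3]].
At the point, J = [[-6.367879, -11.0000], [0.0000, -2.0000]] (det J = 12.735759).
Solving J·Δ = −F gives Δ = (7.7156, -3.5000).

(7.7156, -3.5000)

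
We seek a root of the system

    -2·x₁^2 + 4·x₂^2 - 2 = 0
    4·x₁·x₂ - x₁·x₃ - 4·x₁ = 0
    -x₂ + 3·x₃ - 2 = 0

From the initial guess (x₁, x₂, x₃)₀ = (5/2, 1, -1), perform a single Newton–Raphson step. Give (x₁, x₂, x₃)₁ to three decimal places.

(1.735, 1.356, 1.119)

At (5/2, 1, -1): F = (-10.500, 2.500, -6.000).
Jacobian J = [[-4·x₁, 8·x₂, 0], [4·x₂ - x₃ - 4, 4·x₁, -x₁], [0, -1, 3]].
At the point, J = [[-10.000, 8.000, 0.000], [1.000, 10.000, -2.500], [0.000, -1.000, 3.000]] (det J = -299.000).
Solving J·Δ = −F gives Δ = (-0.765, 0.356, 2.119).
Then the next iterate is (x₁, x₂, x₃)₁ = (1.735, 1.356, 1.119).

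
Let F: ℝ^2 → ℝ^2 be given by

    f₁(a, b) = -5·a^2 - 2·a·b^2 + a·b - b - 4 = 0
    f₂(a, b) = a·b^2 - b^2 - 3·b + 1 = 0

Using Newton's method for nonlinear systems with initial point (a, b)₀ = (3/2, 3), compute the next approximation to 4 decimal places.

(1.8889, 0.0048)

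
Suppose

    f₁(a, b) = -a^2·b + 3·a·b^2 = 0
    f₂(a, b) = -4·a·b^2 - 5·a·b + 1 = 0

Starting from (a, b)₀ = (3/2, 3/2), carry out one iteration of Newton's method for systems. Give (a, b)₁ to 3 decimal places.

At (3/2, 3/2): F = (6.750, -23.750).
Jacobian J = [[-2·a·b + 3·b^2, -a^2 + 6·a·b], [-4·b^2 - 5·b, -8·a·b - 5·a]].
At the point, J = [[2.250, 11.250], [-16.500, -25.500]] (det J = 128.250).
Solving J·Δ = −F gives Δ = (-0.741, -0.452).
Then the next iterate is (a, b)₁ = (0.759, 1.048).

(0.759, 1.048)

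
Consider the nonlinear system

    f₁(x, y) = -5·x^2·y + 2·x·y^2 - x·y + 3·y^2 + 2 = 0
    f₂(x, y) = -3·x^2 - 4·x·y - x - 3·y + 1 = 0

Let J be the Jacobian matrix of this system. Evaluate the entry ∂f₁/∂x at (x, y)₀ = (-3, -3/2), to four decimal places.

∂f₁/∂x = -10·x·y + 2·y^2 - y.
At (-3, -3/2) this is -39.0000.

-39.0000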